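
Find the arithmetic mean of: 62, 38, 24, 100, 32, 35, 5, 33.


Sum = 62 + 38 + 24 + 100 + 32 + 35 + 5 + 33 = 329
n = 8
Mean = 329/8 = 41.1250

Mean = 41.1250


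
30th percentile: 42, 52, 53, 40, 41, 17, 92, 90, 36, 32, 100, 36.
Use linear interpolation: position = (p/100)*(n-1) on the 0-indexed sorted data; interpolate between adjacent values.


Sorted: 17, 32, 36, 36, 40, 41, 42, 52, 53, 90, 92, 100
n = 12
Index = 30/100 * 11 = 3.3000
Lower = data[3] = 36, Upper = data[4] = 40
P30 = 36 + 0.3000*(4) = 37.2000

P30 = 37.2000


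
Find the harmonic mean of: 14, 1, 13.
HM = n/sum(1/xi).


Sum of reciprocals = 1/14 + 1/1 + 1/13 = 1.148352
HM = 3/1.148352 = 2.6124

HM = 2.6124


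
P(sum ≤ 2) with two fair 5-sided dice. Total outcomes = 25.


Total outcomes = 5×5 = 25
Favorable (sum ≤ 2): 1
P = 1/25 = 0.0400

P = 0.0400


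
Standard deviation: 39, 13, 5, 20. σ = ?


Mean = 19.2500
Variance = 158.1875
SD = sqrt(158.1875) = 12.5773

SD = 12.5773


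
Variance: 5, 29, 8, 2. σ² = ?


Mean = 11.0000
Squared deviations: 36.0000, 324.0000, 9.0000, 81.0000
Sum = 450.0000
Variance = 450.0000/4 = 112.5000

Variance = 112.5000


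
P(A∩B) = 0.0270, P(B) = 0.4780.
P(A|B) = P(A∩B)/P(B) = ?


P(A|B) = 0.0270/0.4780 = 0.0565

P(A|B) = 0.0565


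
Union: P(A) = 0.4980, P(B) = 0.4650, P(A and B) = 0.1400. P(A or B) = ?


P(A∪B) = 0.4980 + 0.4650 - 0.1400
= 0.9630 - 0.1400
= 0.8230

P(A∪B) = 0.8230


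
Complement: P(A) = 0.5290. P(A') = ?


P(not A) = 1 - 0.5290 = 0.4710

P(not A) = 0.4710


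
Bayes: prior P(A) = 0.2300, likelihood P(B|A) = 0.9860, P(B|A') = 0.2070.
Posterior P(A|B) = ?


P(B) = P(B|A)*P(A) + P(B|A')*P(A')
= 0.9860*0.2300 + 0.2070*0.7700
= 0.226780 + 0.159390 = 0.386170
P(A|B) = 0.226780/0.386170 = 0.5873

P(A|B) = 0.5873


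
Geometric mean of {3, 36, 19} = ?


Product = 3 × 36 × 19 = 2052
GM = 2052^(1/3) = 12.7075

GM = 12.7075


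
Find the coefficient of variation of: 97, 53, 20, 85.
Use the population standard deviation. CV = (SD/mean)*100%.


Mean = 63.7500
SD = 29.9447
CV = (29.9447/63.7500)*100 = 46.9721%

CV = 46.9721%


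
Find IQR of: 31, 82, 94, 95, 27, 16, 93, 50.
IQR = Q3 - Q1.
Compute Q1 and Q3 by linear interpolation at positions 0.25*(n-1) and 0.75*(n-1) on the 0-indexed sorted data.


Sorted: 16, 27, 31, 50, 82, 93, 94, 95
Q1 (25th %ile) = 30.0000
Q3 (75th %ile) = 93.2500
IQR = 93.2500 - 30.0000 = 63.2500

IQR = 63.2500


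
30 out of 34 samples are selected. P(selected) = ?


P = 30/34 = 0.8824

P = 0.8824


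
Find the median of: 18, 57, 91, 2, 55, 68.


Sorted: 2, 18, 55, 57, 68, 91
n = 6 (even)
Middle values: 55 and 57
Median = (55+57)/2 = 56.0000

Median = 56.0000


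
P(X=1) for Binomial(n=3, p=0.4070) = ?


C(3,1) = 3
p^1 = 0.407000
(1-p)^2 = 0.351649
P = 3 * 0.407000 * 0.351649 = 0.4294

P(X=1) = 0.4294


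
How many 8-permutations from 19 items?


P(19,8) = 19!/11!
= 121645100408832000/39916800
= 3047466240

P(19,8) = 3047466240


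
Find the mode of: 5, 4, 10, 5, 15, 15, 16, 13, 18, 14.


Frequencies: 4:1, 5:2, 10:1, 13:1, 14:1, 15:2, 16:1, 18:1
Max frequency = 2
Mode = 5, 15

Mode = 5, 15


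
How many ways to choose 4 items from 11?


C(11,4) = 11!/(4! × 7!)
= 39916800/(24 × 5040)
= 330

C(11,4) = 330


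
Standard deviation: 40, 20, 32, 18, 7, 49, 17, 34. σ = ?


Mean = 27.1250
Variance = 169.6094
SD = sqrt(169.6094) = 13.0234

SD = 13.0234


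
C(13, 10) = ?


C(13,10) = 13!/(10! × 3!)
= 6227020800/(3628800 × 6)
= 286

C(13,10) = 286


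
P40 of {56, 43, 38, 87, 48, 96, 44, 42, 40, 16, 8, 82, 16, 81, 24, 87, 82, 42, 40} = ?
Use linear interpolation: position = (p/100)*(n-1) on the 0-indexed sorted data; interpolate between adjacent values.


Sorted: 8, 16, 16, 24, 38, 40, 40, 42, 42, 43, 44, 48, 56, 81, 82, 82, 87, 87, 96
n = 19
Index = 40/100 * 18 = 7.2000
Lower = data[7] = 42, Upper = data[8] = 42
P40 = 42 + 0.2000*(0) = 42.0000

P40 = 42.0000


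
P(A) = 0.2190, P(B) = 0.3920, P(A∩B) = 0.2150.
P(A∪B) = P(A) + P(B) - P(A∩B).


P(A∪B) = 0.2190 + 0.3920 - 0.2150
= 0.6110 - 0.2150
= 0.3960

P(A∪B) = 0.3960


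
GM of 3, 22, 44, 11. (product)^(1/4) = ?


Product = 3 × 22 × 44 × 11 = 31944
GM = 31944^(1/4) = 13.3690

GM = 13.3690


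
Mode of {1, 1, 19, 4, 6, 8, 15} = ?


Frequencies: 1:2, 4:1, 6:1, 8:1, 15:1, 19:1
Max frequency = 2
Mode = 1

Mode = 1


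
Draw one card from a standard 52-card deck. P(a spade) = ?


13 spades in 52 cards
P = 13/52 = 0.2500

P = 0.2500


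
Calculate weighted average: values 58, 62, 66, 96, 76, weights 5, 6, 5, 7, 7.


Numerator = 58*5 + 62*6 + 66*5 + 96*7 + 76*7 = 2196
Denominator = 5 + 6 + 5 + 7 + 7 = 30
WM = 2196/30 = 73.2000

WM = 73.2000


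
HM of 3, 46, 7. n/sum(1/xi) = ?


Sum of reciprocals = 1/3 + 1/46 + 1/7 = 0.497930
HM = 3/0.497930 = 6.0249

HM = 6.0249


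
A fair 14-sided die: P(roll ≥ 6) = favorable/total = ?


Favorable outcomes (roll ≥ 6): 9
Total outcomes = 14
P = 9/14 = 0.6429

P = 0.6429


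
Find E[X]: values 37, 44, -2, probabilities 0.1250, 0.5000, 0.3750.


E[X] = 37*0.1250 + 44*0.5000 - 2*0.3750
= 4.6250 + 22.0000 - 0.7500
= 25.8750

E[X] = 25.8750


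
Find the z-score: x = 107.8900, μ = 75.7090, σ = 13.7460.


z = (107.8900 - 75.7090)/13.7460
= 32.1810/13.7460
= 2.3411

z = 2.3411


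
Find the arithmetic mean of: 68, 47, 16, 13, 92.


Sum = 68 + 47 + 16 + 13 + 92 = 236
n = 5
Mean = 236/5 = 47.2000

Mean = 47.2000


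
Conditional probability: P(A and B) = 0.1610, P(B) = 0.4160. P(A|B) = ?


P(A|B) = 0.1610/0.4160 = 0.3870

P(A|B) = 0.3870


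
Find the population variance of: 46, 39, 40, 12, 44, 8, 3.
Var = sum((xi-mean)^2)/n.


Mean = 27.4286
Squared deviations: 344.8980, 133.8980, 158.0408, 238.0408, 274.6122, 377.4694, 596.7551
Sum = 2123.7143
Variance = 2123.7143/7 = 303.3878

Variance = 303.3878


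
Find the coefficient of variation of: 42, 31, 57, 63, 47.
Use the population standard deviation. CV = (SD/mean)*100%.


Mean = 48.0000
SD = 11.2428
CV = (11.2428/48.0000)*100 = 23.4224%

CV = 23.4224%


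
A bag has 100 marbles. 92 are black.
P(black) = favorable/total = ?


P = 92/100 = 0.9200

P = 0.9200


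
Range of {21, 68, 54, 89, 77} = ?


Max = 89, Min = 21
Range = 89 - 21 = 68

Range = 68


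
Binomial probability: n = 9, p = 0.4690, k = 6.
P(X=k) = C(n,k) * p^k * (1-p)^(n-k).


C(9,6) = 84
p^6 = 0.010642
(1-p)^3 = 0.149721
P = 84 * 0.010642 * 0.149721 = 0.1338

P(X=6) = 0.1338


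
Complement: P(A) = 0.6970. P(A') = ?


P(not A) = 1 - 0.6970 = 0.3030

P(not A) = 0.3030


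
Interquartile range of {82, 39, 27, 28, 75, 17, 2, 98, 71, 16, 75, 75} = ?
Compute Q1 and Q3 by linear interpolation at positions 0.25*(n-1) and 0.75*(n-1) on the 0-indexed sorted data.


Sorted: 2, 16, 17, 27, 28, 39, 71, 75, 75, 75, 82, 98
Q1 (25th %ile) = 24.5000
Q3 (75th %ile) = 75.0000
IQR = 75.0000 - 24.5000 = 50.5000

IQR = 50.5000


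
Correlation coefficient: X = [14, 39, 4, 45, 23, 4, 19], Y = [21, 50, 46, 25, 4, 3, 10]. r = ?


Mean X = 21.1429, Mean Y = 22.7143
SD X = 14.807610, SD Y = 17.709677
Cov = 69.326531
r = 69.326531/(14.807610*17.709677) = 0.2644

r = 0.2644


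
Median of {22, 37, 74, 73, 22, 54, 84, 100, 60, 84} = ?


Sorted: 22, 22, 37, 54, 60, 73, 74, 84, 84, 100
n = 10 (even)
Middle values: 60 and 73
Median = (60+73)/2 = 66.5000

Median = 66.5000


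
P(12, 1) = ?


P(12,1) = 12!/11!
= 479001600/39916800
= 12

P(12,1) = 12


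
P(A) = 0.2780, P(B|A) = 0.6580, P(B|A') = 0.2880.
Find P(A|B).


P(B) = P(B|A)*P(A) + P(B|A')*P(A')
= 0.6580*0.2780 + 0.2880*0.7220
= 0.182924 + 0.207936 = 0.390860
P(A|B) = 0.182924/0.390860 = 0.4680

P(A|B) = 0.4680


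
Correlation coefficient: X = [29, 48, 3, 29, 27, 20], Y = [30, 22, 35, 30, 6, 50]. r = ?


Mean X = 26.0000, Mean Y = 28.8333
SD X = 13.341664, SD Y = 13.271733
Cov = -72.500000
r = -72.500000/(13.341664*13.271733) = -0.4094

r = -0.4094


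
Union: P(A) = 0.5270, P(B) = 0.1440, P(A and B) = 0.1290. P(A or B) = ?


P(A∪B) = 0.5270 + 0.1440 - 0.1290
= 0.6710 - 0.1290
= 0.5420

P(A∪B) = 0.5420


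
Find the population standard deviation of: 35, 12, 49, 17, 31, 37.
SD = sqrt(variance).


Mean = 30.1667
Variance = 154.8056
SD = sqrt(154.8056) = 12.4421

SD = 12.4421


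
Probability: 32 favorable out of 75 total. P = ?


P = 32/75 = 0.4267

P = 0.4267


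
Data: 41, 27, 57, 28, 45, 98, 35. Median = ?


Sorted: 27, 28, 35, 41, 45, 57, 98
n = 7 (odd)
Middle value = 41

Median = 41


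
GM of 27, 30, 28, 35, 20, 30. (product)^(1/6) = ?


Product = 27 × 30 × 28 × 35 × 20 × 30 = 476280000
GM = 476280000^(1/6) = 27.9454

GM = 27.9454


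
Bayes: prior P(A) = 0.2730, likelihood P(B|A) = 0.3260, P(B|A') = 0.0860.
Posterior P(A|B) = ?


P(B) = P(B|A)*P(A) + P(B|A')*P(A')
= 0.3260*0.2730 + 0.0860*0.7270
= 0.088998 + 0.062522 = 0.151520
P(A|B) = 0.088998/0.151520 = 0.5874

P(A|B) = 0.5874


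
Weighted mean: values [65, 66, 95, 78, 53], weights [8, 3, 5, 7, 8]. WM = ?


Numerator = 65*8 + 66*3 + 95*5 + 78*7 + 53*8 = 2163
Denominator = 8 + 3 + 5 + 7 + 8 = 31
WM = 2163/31 = 69.7742

WM = 69.7742


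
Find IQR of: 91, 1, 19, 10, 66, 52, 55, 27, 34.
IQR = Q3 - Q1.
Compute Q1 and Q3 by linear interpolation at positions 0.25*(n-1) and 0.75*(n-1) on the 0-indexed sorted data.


Sorted: 1, 10, 19, 27, 34, 52, 55, 66, 91
Q1 (25th %ile) = 19.0000
Q3 (75th %ile) = 55.0000
IQR = 55.0000 - 19.0000 = 36.0000

IQR = 36.0000


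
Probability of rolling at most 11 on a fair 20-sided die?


Favorable outcomes (roll ≤ 11): 11
Total outcomes = 20
P = 11/20 = 0.5500

P = 0.5500


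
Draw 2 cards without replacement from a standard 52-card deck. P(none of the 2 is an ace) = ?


P(no aces) = (48/52) × (47/51)
= 0.8507

P = 0.8507


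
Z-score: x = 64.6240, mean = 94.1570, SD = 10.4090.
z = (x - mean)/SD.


z = (64.6240 - 94.1570)/10.4090
= -29.5330/10.4090
= -2.8373

z = -2.8373


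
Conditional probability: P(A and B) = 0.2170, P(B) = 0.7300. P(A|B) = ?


P(A|B) = 0.2170/0.7300 = 0.2973

P(A|B) = 0.2973


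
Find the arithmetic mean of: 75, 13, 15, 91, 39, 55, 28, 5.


Sum = 75 + 13 + 15 + 91 + 39 + 55 + 28 + 5 = 321
n = 8
Mean = 321/8 = 40.1250

Mean = 40.1250


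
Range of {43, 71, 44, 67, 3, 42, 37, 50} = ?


Max = 71, Min = 3
Range = 71 - 3 = 68

Range = 68


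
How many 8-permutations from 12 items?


P(12,8) = 12!/4!
= 479001600/24
= 19958400

P(12,8) = 19958400


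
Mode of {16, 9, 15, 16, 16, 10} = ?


Frequencies: 9:1, 10:1, 15:1, 16:3
Max frequency = 3
Mode = 16

Mode = 16


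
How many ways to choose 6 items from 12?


C(12,6) = 12!/(6! × 6!)
= 479001600/(720 × 720)
= 924

C(12,6) = 924


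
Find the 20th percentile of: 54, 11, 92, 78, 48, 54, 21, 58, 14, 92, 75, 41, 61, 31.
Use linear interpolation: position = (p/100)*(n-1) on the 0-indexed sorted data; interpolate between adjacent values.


Sorted: 11, 14, 21, 31, 41, 48, 54, 54, 58, 61, 75, 78, 92, 92
n = 14
Index = 20/100 * 13 = 2.6000
Lower = data[2] = 21, Upper = data[3] = 31
P20 = 21 + 0.6000*(10) = 27.0000

P20 = 27.0000


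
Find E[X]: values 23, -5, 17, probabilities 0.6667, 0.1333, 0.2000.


E[X] = 23*0.6667 - 5*0.1333 + 17*0.2000
= 15.3341 - 0.6665 + 3.4000
= 18.0676

E[X] = 18.0676


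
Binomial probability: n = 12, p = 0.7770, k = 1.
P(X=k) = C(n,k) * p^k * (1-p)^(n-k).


C(12,1) = 12
p^1 = 0.777000
(1-p)^11 = 6.781933e-08
P = 12 * 0.777000 * 6.781933e-08 = 6.3235e-07

P(X=1) = 6.3235e-07


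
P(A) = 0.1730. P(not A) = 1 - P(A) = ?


P(not A) = 1 - 0.1730 = 0.8270

P(not A) = 0.8270


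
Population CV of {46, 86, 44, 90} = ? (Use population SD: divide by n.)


Mean = 66.5000
SD = 21.5581
CV = (21.5581/66.5000)*100 = 32.4181%

CV = 32.4181%


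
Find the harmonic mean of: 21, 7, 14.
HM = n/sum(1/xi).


Sum of reciprocals = 1/21 + 1/7 + 1/14 = 0.261905
HM = 3/0.261905 = 11.4545

HM = 11.4545


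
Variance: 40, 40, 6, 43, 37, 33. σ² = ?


Mean = 33.1667
Squared deviations: 46.6944, 46.6944, 738.0278, 96.6944, 14.6944, 0.0278
Sum = 942.8333
Variance = 942.8333/6 = 157.1389

Variance = 157.1389


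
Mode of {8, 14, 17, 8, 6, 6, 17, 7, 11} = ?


Frequencies: 6:2, 7:1, 8:2, 11:1, 14:1, 17:2
Max frequency = 2
Mode = 6, 8, 17

Mode = 6, 8, 17


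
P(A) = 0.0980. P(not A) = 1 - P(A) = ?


P(not A) = 1 - 0.0980 = 0.9020

P(not A) = 0.9020


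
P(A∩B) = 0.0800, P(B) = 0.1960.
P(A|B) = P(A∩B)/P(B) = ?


P(A|B) = 0.0800/0.1960 = 0.4082

P(A|B) = 0.4082


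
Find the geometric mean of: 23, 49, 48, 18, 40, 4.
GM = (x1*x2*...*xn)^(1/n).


Product = 23 × 49 × 48 × 18 × 40 × 4 = 155796480
GM = 155796480^(1/6) = 23.1967

GM = 23.1967


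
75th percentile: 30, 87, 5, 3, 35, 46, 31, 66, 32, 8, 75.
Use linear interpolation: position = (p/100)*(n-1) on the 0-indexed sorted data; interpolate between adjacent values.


Sorted: 3, 5, 8, 30, 31, 32, 35, 46, 66, 75, 87
n = 11
Index = 75/100 * 10 = 7.5000
Lower = data[7] = 46, Upper = data[8] = 66
P75 = 46 + 0.5000*(20) = 56.0000

P75 = 56.0000


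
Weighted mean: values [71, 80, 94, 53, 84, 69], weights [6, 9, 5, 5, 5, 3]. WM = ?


Numerator = 71*6 + 80*9 + 94*5 + 53*5 + 84*5 + 69*3 = 2508
Denominator = 6 + 9 + 5 + 5 + 5 + 3 = 33
WM = 2508/33 = 76.0000

WM = 76.0000


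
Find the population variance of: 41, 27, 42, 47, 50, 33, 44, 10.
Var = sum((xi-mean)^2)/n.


Mean = 36.7500
Squared deviations: 18.0625, 95.0625, 27.5625, 105.0625, 175.5625, 14.0625, 52.5625, 715.5625
Sum = 1203.5000
Variance = 1203.5000/8 = 150.4375

Variance = 150.4375


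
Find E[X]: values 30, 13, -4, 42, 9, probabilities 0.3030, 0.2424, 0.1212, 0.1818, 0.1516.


E[X] = 30*0.3030 + 13*0.2424 - 4*0.1212 + 42*0.1818 + 9*0.1516
= 9.0900 + 3.1512 - 0.4848 + 7.6356 + 1.3644
= 20.7564

E[X] = 20.7564


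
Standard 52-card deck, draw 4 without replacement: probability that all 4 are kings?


P(all kings) = (4/52) × (3/51) × (2/50) × (1/49)
= 3.6938e-06

P = 3.6938e-06


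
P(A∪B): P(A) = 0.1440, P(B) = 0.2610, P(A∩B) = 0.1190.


P(A∪B) = 0.1440 + 0.2610 - 0.1190
= 0.4050 - 0.1190
= 0.2860

P(A∪B) = 0.2860


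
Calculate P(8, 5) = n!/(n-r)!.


P(8,5) = 8!/3!
= 40320/6
= 6720

P(8,5) = 6720


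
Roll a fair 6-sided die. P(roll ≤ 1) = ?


Favorable outcomes (roll ≤ 1): 1
Total outcomes = 6
P = 1/6 = 0.1667

P = 0.1667


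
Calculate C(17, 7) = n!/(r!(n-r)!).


C(17,7) = 17!/(7! × 10!)
= 355687428096000/(5040 × 3628800)
= 19448

C(17,7) = 19448


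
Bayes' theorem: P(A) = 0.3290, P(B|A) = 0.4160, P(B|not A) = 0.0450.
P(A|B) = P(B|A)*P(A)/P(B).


P(B) = P(B|A)*P(A) + P(B|A')*P(A')
= 0.4160*0.3290 + 0.0450*0.6710
= 0.136864 + 0.030195 = 0.167059
P(A|B) = 0.136864/0.167059 = 0.8193

P(A|B) = 0.8193


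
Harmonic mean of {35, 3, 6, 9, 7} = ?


Sum of reciprocals = 1/35 + 1/3 + 1/6 + 1/9 + 1/7 = 0.782540
HM = 5/0.782540 = 6.3895

HM = 6.3895


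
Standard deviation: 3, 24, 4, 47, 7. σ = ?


Mean = 17.0000
Variance = 282.8000
SD = sqrt(282.8000) = 16.8167

SD = 16.8167


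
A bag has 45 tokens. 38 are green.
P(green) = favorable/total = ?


P = 38/45 = 0.8444

P = 0.8444


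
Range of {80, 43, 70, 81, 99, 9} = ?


Max = 99, Min = 9
Range = 99 - 9 = 90

Range = 90


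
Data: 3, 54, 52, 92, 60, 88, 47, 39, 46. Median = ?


Sorted: 3, 39, 46, 47, 52, 54, 60, 88, 92
n = 9 (odd)
Middle value = 52

Median = 52


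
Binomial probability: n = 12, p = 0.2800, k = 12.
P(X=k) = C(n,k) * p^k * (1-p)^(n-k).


C(12,12) = 1
p^12 = 2.322183e-07
(1-p)^0 = 1.000000
P = 1 * 2.322183e-07 * 1.000000 = 2.3222e-07

P(X=12) = 2.3222e-07


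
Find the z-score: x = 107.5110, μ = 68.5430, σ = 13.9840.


z = (107.5110 - 68.5430)/13.9840
= 38.9680/13.9840
= 2.7866

z = 2.7866


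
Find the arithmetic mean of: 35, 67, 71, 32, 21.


Sum = 35 + 67 + 71 + 32 + 21 = 226
n = 5
Mean = 226/5 = 45.2000

Mean = 45.2000


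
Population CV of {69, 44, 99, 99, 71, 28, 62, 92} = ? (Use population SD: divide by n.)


Mean = 70.5000
SD = 24.1609
CV = (24.1609/70.5000)*100 = 34.2708%

CV = 34.2708%


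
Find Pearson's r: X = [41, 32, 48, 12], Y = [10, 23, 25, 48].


Mean X = 33.2500, Mean Y = 26.5000
SD X = 13.516194, SD Y = 13.683932
Cov = -150.625000
r = -150.625000/(13.516194*13.683932) = -0.8144

r = -0.8144


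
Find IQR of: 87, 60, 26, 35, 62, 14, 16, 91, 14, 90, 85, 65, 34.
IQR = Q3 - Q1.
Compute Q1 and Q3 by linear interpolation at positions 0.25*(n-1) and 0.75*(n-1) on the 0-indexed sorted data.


Sorted: 14, 14, 16, 26, 34, 35, 60, 62, 65, 85, 87, 90, 91
Q1 (25th %ile) = 26.0000
Q3 (75th %ile) = 85.0000
IQR = 85.0000 - 26.0000 = 59.0000

IQR = 59.0000


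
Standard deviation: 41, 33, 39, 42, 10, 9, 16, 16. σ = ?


Mean = 25.7500
Variance = 180.4375
SD = sqrt(180.4375) = 13.4327

SD = 13.4327


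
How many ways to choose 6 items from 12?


C(12,6) = 12!/(6! × 6!)
= 479001600/(720 × 720)
= 924

C(12,6) = 924


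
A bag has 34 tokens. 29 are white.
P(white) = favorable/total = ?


P = 29/34 = 0.8529

P = 0.8529


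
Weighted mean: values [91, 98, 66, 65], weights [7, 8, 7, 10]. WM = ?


Numerator = 91*7 + 98*8 + 66*7 + 65*10 = 2533
Denominator = 7 + 8 + 7 + 10 = 32
WM = 2533/32 = 79.1562

WM = 79.1562


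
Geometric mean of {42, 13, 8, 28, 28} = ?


Product = 42 × 13 × 8 × 28 × 28 = 3424512
GM = 3424512^(1/5) = 20.2731

GM = 20.2731


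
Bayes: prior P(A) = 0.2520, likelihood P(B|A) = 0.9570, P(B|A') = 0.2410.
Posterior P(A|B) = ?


P(B) = P(B|A)*P(A) + P(B|A')*P(A')
= 0.9570*0.2520 + 0.2410*0.7480
= 0.241164 + 0.180268 = 0.421432
P(A|B) = 0.241164/0.421432 = 0.5722

P(A|B) = 0.5722


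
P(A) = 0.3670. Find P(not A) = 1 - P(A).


P(not A) = 1 - 0.3670 = 0.6330

P(not A) = 0.6330


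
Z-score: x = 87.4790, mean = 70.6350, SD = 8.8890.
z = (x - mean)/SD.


z = (87.4790 - 70.6350)/8.8890
= 16.8440/8.8890
= 1.8949

z = 1.8949


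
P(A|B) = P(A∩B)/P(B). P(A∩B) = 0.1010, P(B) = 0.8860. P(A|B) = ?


P(A|B) = 0.1010/0.8860 = 0.1140

P(A|B) = 0.1140


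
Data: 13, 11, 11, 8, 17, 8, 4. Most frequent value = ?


Frequencies: 4:1, 8:2, 11:2, 13:1, 17:1
Max frequency = 2
Mode = 8, 11

Mode = 8, 11


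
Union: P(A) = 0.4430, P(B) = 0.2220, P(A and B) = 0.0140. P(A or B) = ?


P(A∪B) = 0.4430 + 0.2220 - 0.0140
= 0.6650 - 0.0140
= 0.6510

P(A∪B) = 0.6510


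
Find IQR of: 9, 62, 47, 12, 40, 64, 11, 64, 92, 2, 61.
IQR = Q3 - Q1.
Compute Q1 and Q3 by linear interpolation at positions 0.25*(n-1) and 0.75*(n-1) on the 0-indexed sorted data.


Sorted: 2, 9, 11, 12, 40, 47, 61, 62, 64, 64, 92
Q1 (25th %ile) = 11.5000
Q3 (75th %ile) = 63.0000
IQR = 63.0000 - 11.5000 = 51.5000

IQR = 51.5000


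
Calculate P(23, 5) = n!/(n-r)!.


P(23,5) = 23!/18!
= 25852016738884976640000/6402373705728000
= 4037880

P(23,5) = 4037880


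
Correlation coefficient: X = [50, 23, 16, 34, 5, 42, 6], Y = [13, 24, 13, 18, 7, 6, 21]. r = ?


Mean X = 25.1429, Mean Y = 14.5714
SD X = 16.216646, SD Y = 6.298688
Cov = -18.510204
r = -18.510204/(16.216646*6.298688) = -0.1812

r = -0.1812


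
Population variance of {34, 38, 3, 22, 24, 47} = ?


Mean = 28.0000
Squared deviations: 36.0000, 100.0000, 625.0000, 36.0000, 16.0000, 361.0000
Sum = 1174.0000
Variance = 1174.0000/6 = 195.6667

Variance = 195.6667


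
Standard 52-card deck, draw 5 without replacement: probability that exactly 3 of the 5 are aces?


Hypergeometric: P(X=3) = C(4,3)·C(48,2) / C(52,5)
= 4 × 1128 / 2598960
= 4512/2598960 = 0.0017

P = 0.0017


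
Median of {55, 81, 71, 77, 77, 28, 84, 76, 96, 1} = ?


Sorted: 1, 28, 55, 71, 76, 77, 77, 81, 84, 96
n = 10 (even)
Middle values: 76 and 77
Median = (76+77)/2 = 76.5000

Median = 76.5000


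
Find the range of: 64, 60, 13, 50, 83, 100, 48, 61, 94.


Max = 100, Min = 13
Range = 100 - 13 = 87

Range = 87


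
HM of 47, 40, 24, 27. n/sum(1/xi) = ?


Sum of reciprocals = 1/47 + 1/40 + 1/24 + 1/27 = 0.124980
HM = 4/0.124980 = 32.0050

HM = 32.0050


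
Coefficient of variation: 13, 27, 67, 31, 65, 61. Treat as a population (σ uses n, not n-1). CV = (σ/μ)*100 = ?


Mean = 44.0000
SD = 21.1266
CV = (21.1266/44.0000)*100 = 48.0150%

CV = 48.0150%


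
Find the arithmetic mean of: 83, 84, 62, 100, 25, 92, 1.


Sum = 83 + 84 + 62 + 100 + 25 + 92 + 1 = 447
n = 7
Mean = 447/7 = 63.8571

Mean = 63.8571


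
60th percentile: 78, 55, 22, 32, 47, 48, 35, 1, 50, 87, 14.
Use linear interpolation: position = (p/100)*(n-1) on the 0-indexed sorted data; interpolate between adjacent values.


Sorted: 1, 14, 22, 32, 35, 47, 48, 50, 55, 78, 87
n = 11
Index = 60/100 * 10 = 6.0000
Lower = data[6] = 48, Upper = data[7] = 50
P60 = 48 + 0*(2) = 48.0000

P60 = 48.0000


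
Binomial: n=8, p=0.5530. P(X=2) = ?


C(8,2) = 28
p^2 = 0.305809
(1-p)^6 = 0.007977
P = 28 * 0.305809 * 0.007977 = 0.0683

P(X=2) = 0.0683


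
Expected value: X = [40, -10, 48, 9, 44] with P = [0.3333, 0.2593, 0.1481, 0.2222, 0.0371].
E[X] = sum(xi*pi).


E[X] = 40*0.3333 - 10*0.2593 + 48*0.1481 + 9*0.2222 + 44*0.0371
= 13.3320 - 2.5930 + 7.1088 + 1.9998 + 1.6324
= 21.4800

E[X] = 21.4800


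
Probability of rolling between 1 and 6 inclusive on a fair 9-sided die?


Favorable outcomes (1 ≤ roll ≤ 6): 6
Total outcomes = 9
P = 6/9 = 0.6667

P = 0.6667


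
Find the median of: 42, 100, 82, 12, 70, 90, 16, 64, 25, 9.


Sorted: 9, 12, 16, 25, 42, 64, 70, 82, 90, 100
n = 10 (even)
Middle values: 42 and 64
Median = (42+64)/2 = 53.0000

Median = 53.0000


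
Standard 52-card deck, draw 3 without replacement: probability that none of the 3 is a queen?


P(no queens) = (48/52) × (47/51) × (46/50)
= 0.7826

P = 0.7826


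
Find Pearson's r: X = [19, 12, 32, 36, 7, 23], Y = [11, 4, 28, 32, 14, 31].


Mean X = 21.5000, Mean Y = 20.0000
SD X = 10.242884, SD Y = 10.816654
Cov = 89.333333
r = 89.333333/(10.242884*10.816654) = 0.8063

r = 0.8063


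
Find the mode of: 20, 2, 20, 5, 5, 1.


Frequencies: 1:1, 2:1, 5:2, 20:2
Max frequency = 2
Mode = 5, 20

Mode = 5, 20


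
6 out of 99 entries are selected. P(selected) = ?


P = 6/99 = 0.0606

P = 0.0606


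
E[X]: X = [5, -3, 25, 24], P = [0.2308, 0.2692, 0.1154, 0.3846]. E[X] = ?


E[X] = 5*0.2308 - 3*0.2692 + 25*0.1154 + 24*0.3846
= 1.1540 - 0.8076 + 2.8850 + 9.2304
= 12.4618

E[X] = 12.4618


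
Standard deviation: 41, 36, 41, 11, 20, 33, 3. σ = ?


Mean = 26.4286
Variance = 198.2449
SD = sqrt(198.2449) = 14.0799

SD = 14.0799


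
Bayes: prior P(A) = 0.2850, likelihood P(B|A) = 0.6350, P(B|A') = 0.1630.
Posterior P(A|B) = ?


P(B) = P(B|A)*P(A) + P(B|A')*P(A')
= 0.6350*0.2850 + 0.1630*0.7150
= 0.180975 + 0.116545 = 0.297520
P(A|B) = 0.180975/0.297520 = 0.6083

P(A|B) = 0.6083


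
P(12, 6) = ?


P(12,6) = 12!/6!
= 479001600/720
= 665280

P(12,6) = 665280


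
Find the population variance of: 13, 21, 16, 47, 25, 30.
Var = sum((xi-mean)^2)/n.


Mean = 25.3333
Squared deviations: 152.1111, 18.7778, 87.1111, 469.4444, 0.1111, 21.7778
Sum = 749.3333
Variance = 749.3333/6 = 124.8889

Variance = 124.8889


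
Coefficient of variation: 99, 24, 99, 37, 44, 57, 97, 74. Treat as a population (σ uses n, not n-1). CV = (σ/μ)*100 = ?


Mean = 66.3750
SD = 28.2221
CV = (28.2221/66.3750)*100 = 42.5191%

CV = 42.5191%


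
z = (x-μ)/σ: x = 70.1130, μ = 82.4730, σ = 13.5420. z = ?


z = (70.1130 - 82.4730)/13.5420
= -12.3600/13.5420
= -0.9127

z = -0.9127


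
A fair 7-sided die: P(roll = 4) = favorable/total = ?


Favorable outcomes (roll = 4): 1
Total outcomes = 7
P = 1/7 = 0.1429

P = 0.1429


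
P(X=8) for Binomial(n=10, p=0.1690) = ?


C(10,8) = 45
p^8 = 6.654166e-07
(1-p)^2 = 0.690561
P = 45 * 6.654166e-07 * 0.690561 = 2.0678e-05

P(X=8) = 2.0678e-05


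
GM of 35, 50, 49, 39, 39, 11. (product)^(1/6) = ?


Product = 35 × 50 × 49 × 39 × 39 × 11 = 1434683250
GM = 1434683250^(1/6) = 33.5835

GM = 33.5835


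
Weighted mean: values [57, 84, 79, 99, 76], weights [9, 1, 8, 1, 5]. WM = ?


Numerator = 57*9 + 84*1 + 79*8 + 99*1 + 76*5 = 1708
Denominator = 9 + 1 + 8 + 1 + 5 = 24
WM = 1708/24 = 71.1667

WM = 71.1667


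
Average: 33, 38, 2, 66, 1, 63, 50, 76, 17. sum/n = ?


Sum = 33 + 38 + 2 + 66 + 1 + 63 + 50 + 76 + 17 = 346
n = 9
Mean = 346/9 = 38.4444

Mean = 38.4444


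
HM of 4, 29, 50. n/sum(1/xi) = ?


Sum of reciprocals = 1/4 + 1/29 + 1/50 = 0.304483
HM = 3/0.304483 = 9.8528

HM = 9.8528


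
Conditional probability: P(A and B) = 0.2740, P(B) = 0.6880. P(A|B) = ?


P(A|B) = 0.2740/0.6880 = 0.3983

P(A|B) = 0.3983


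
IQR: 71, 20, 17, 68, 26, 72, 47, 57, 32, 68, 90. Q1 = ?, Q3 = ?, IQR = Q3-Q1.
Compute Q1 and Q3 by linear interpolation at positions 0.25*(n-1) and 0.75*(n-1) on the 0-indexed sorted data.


Sorted: 17, 20, 26, 32, 47, 57, 68, 68, 71, 72, 90
Q1 (25th %ile) = 29.0000
Q3 (75th %ile) = 69.5000
IQR = 69.5000 - 29.0000 = 40.5000

IQR = 40.5000


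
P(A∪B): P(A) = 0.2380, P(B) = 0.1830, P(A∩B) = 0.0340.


P(A∪B) = 0.2380 + 0.1830 - 0.0340
= 0.4210 - 0.0340
= 0.3870

P(A∪B) = 0.3870


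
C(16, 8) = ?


C(16,8) = 16!/(8! × 8!)
= 20922789888000/(40320 × 40320)
= 12870

C(16,8) = 12870


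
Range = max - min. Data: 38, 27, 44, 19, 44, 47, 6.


Max = 47, Min = 6
Range = 47 - 6 = 41

Range = 41


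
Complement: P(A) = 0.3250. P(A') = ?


P(not A) = 1 - 0.3250 = 0.6750

P(not A) = 0.6750


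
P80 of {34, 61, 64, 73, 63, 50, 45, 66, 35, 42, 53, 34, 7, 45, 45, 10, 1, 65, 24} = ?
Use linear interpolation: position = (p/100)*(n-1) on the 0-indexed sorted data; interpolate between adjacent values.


Sorted: 1, 7, 10, 24, 34, 34, 35, 42, 45, 45, 45, 50, 53, 61, 63, 64, 65, 66, 73
n = 19
Index = 80/100 * 18 = 14.4000
Lower = data[14] = 63, Upper = data[15] = 64
P80 = 63 + 0.4000*(1) = 63.4000

P80 = 63.4000


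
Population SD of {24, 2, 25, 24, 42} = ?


Mean = 23.4000
Variance = 161.4400
SD = sqrt(161.4400) = 12.7059

SD = 12.7059


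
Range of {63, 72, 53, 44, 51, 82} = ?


Max = 82, Min = 44
Range = 82 - 44 = 38

Range = 38


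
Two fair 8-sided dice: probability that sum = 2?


Total outcomes = 8×8 = 64
Favorable (sum = 2): 1
P = 1/64 = 0.0156

P = 0.0156


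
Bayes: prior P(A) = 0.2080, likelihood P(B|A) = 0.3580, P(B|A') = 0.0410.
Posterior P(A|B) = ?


P(B) = P(B|A)*P(A) + P(B|A')*P(A')
= 0.3580*0.2080 + 0.0410*0.7920
= 0.074464 + 0.032472 = 0.106936
P(A|B) = 0.074464/0.106936 = 0.6963

P(A|B) = 0.6963


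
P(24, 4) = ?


P(24,4) = 24!/20!
= 620448401733239439360000/2432902008176640000
= 255024

P(24,4) = 255024


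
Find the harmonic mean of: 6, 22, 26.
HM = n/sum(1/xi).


Sum of reciprocals = 1/6 + 1/22 + 1/26 = 0.250583
HM = 3/0.250583 = 11.9721

HM = 11.9721


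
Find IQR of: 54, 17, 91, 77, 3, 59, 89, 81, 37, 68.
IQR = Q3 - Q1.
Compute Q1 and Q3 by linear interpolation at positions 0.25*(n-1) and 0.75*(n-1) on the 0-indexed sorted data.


Sorted: 3, 17, 37, 54, 59, 68, 77, 81, 89, 91
Q1 (25th %ile) = 41.2500
Q3 (75th %ile) = 80.0000
IQR = 80.0000 - 41.2500 = 38.7500

IQR = 38.7500


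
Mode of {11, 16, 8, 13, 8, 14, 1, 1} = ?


Frequencies: 1:2, 8:2, 11:1, 13:1, 14:1, 16:1
Max frequency = 2
Mode = 1, 8

Mode = 1, 8


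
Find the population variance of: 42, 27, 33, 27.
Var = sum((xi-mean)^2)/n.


Mean = 32.2500
Squared deviations: 95.0625, 27.5625, 0.5625, 27.5625
Sum = 150.7500
Variance = 150.7500/4 = 37.6875

Variance = 37.6875


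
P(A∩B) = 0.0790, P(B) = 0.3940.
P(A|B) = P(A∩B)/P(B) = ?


P(A|B) = 0.0790/0.3940 = 0.2005

P(A|B) = 0.2005


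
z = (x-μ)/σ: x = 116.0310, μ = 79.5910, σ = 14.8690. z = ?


z = (116.0310 - 79.5910)/14.8690
= 36.4400/14.8690
= 2.4507

z = 2.4507


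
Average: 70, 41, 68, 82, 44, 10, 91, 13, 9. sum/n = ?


Sum = 70 + 41 + 68 + 82 + 44 + 10 + 91 + 13 + 9 = 428
n = 9
Mean = 428/9 = 47.5556

Mean = 47.5556


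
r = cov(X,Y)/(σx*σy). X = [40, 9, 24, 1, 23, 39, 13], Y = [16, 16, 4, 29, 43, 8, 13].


Mean X = 21.2857, Mean Y = 18.4286
SD X = 13.656127, SD Y = 12.384981
Cov = -52.408163
r = -52.408163/(13.656127*12.384981) = -0.3099

r = -0.3099


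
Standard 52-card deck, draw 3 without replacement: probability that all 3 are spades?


P(all spades) = (13/52) × (12/51) × (11/50)
= 0.0129

P = 0.0129


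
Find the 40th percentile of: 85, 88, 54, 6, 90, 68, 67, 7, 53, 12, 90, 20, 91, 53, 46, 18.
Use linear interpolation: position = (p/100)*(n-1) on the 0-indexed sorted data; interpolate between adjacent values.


Sorted: 6, 7, 12, 18, 20, 46, 53, 53, 54, 67, 68, 85, 88, 90, 90, 91
n = 16
Index = 40/100 * 15 = 6.0000
Lower = data[6] = 53, Upper = data[7] = 53
P40 = 53 + 0*(0) = 53.0000

P40 = 53.0000


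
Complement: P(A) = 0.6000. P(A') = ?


P(not A) = 1 - 0.6000 = 0.4000

P(not A) = 0.4000


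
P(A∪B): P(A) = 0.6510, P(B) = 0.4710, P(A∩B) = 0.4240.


P(A∪B) = 0.6510 + 0.4710 - 0.4240
= 1.1220 - 0.4240
= 0.6980

P(A∪B) = 0.6980


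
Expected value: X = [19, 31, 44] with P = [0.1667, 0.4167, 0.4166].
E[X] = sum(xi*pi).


E[X] = 19*0.1667 + 31*0.4167 + 44*0.4166
= 3.1673 + 12.9177 + 18.3304
= 34.4154

E[X] = 34.4154


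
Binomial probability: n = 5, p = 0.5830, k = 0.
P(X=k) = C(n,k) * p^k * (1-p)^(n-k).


C(5,0) = 1
p^0 = 1.000000
(1-p)^5 = 0.012609
P = 1 * 1.000000 * 0.012609 = 0.0126

P(X=0) = 0.0126


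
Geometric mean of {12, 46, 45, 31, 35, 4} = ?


Product = 12 × 46 × 45 × 31 × 35 × 4 = 107805600
GM = 107805600^(1/6) = 21.8159

GM = 21.8159


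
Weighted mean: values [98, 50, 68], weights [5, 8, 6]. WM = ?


Numerator = 98*5 + 50*8 + 68*6 = 1298
Denominator = 5 + 8 + 6 = 19
WM = 1298/19 = 68.3158

WM = 68.3158


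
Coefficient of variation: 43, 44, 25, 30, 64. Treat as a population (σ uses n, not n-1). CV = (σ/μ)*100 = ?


Mean = 41.2000
SD = 13.5558
CV = (13.5558/41.2000)*100 = 32.9025%

CV = 32.9025%


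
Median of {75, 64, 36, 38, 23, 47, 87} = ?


Sorted: 23, 36, 38, 47, 64, 75, 87
n = 7 (odd)
Middle value = 47

Median = 47


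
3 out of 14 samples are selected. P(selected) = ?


P = 3/14 = 0.2143

P = 0.2143


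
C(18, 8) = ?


C(18,8) = 18!/(8! × 10!)
= 6402373705728000/(40320 × 3628800)
= 43758

C(18,8) = 43758


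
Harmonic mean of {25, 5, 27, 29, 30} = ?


Sum of reciprocals = 1/25 + 1/5 + 1/27 + 1/29 + 1/30 = 0.344853
HM = 5/0.344853 = 14.4989

HM = 14.4989


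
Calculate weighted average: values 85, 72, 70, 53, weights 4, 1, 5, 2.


Numerator = 85*4 + 72*1 + 70*5 + 53*2 = 868
Denominator = 4 + 1 + 5 + 2 = 12
WM = 868/12 = 72.3333

WM = 72.3333


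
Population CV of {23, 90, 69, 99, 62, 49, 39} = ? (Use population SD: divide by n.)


Mean = 61.5714
SD = 25.1274
CV = (25.1274/61.5714)*100 = 40.8102%

CV = 40.8102%


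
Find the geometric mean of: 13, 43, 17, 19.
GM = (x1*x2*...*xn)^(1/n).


Product = 13 × 43 × 17 × 19 = 180557
GM = 180557^(1/4) = 20.6136

GM = 20.6136


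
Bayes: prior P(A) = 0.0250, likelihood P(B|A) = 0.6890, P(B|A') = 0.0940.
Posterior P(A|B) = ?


P(B) = P(B|A)*P(A) + P(B|A')*P(A')
= 0.6890*0.0250 + 0.0940*0.9750
= 0.017225 + 0.091650 = 0.108875
P(A|B) = 0.017225/0.108875 = 0.1582

P(A|B) = 0.1582


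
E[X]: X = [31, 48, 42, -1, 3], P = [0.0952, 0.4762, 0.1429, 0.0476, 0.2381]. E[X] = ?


E[X] = 31*0.0952 + 48*0.4762 + 42*0.1429 - 1*0.0476 + 3*0.2381
= 2.9512 + 22.8576 + 6.0018 - 0.0476 + 0.7143
= 32.4773

E[X] = 32.4773


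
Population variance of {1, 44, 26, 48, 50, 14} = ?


Mean = 30.5000
Squared deviations: 870.2500, 182.2500, 20.2500, 306.2500, 380.2500, 272.2500
Sum = 2031.5000
Variance = 2031.5000/6 = 338.5833

Variance = 338.5833


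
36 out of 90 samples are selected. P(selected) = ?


P = 36/90 = 0.4000

P = 0.4000


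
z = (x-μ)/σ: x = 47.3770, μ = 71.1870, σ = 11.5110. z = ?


z = (47.3770 - 71.1870)/11.5110
= -23.8100/11.5110
= -2.0685

z = -2.0685


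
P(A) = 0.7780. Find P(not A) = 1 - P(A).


P(not A) = 1 - 0.7780 = 0.2220

P(not A) = 0.2220


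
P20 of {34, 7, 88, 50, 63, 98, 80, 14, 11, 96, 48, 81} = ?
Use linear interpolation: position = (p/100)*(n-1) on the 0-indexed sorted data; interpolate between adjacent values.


Sorted: 7, 11, 14, 34, 48, 50, 63, 80, 81, 88, 96, 98
n = 12
Index = 20/100 * 11 = 2.2000
Lower = data[2] = 14, Upper = data[3] = 34
P20 = 14 + 0.2000*(20) = 18.0000

P20 = 18.0000


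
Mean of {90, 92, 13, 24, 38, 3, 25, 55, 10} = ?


Sum = 90 + 92 + 13 + 24 + 38 + 3 + 25 + 55 + 10 = 350
n = 9
Mean = 350/9 = 38.8889

Mean = 38.8889


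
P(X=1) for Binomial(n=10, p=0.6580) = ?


C(10,1) = 10
p^1 = 0.658000
(1-p)^9 = 6.400810e-05
P = 10 * 0.658000 * 6.400810e-05 = 0.0004

P(X=1) = 0.0004


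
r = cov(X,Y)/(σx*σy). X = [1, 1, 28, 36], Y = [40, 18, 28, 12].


Mean X = 16.5000, Mean Y = 24.5000
SD X = 15.755951, SD Y = 10.618380
Cov = -85.750000
r = -85.750000/(15.755951*10.618380) = -0.5125

r = -0.5125


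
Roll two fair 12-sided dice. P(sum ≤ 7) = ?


Total outcomes = 12×12 = 144
Favorable (sum ≤ 7): 21
P = 21/144 = 0.1458

P = 0.1458


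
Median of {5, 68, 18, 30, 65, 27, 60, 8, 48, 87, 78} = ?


Sorted: 5, 8, 18, 27, 30, 48, 60, 65, 68, 78, 87
n = 11 (odd)
Middle value = 48

Median = 48


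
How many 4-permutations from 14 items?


P(14,4) = 14!/10!
= 87178291200/3628800
= 24024

P(14,4) = 24024


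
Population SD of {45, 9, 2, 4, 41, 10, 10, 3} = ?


Mean = 15.5000
Variance = 261.7500
SD = sqrt(261.7500) = 16.1787

SD = 16.1787


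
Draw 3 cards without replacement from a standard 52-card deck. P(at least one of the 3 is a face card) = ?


P(at least one) = 1 - P(none)
P(none) = (40/52) × (39/51) × (38/50) = 0.447059
P(at least one) = 1 - 0.447059 = 0.5529

P = 0.5529


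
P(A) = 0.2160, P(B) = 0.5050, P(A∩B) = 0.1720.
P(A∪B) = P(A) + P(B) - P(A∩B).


P(A∪B) = 0.2160 + 0.5050 - 0.1720
= 0.7210 - 0.1720
= 0.5490

P(A∪B) = 0.5490


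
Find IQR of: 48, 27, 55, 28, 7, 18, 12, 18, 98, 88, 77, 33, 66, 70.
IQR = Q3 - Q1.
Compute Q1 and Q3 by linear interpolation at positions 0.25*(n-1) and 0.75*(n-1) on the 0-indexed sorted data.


Sorted: 7, 12, 18, 18, 27, 28, 33, 48, 55, 66, 70, 77, 88, 98
Q1 (25th %ile) = 20.2500
Q3 (75th %ile) = 69.0000
IQR = 69.0000 - 20.2500 = 48.7500

IQR = 48.7500


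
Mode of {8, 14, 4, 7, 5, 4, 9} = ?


Frequencies: 4:2, 5:1, 7:1, 8:1, 9:1, 14:1
Max frequency = 2
Mode = 4

Mode = 4


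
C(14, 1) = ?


C(14,1) = 14!/(1! × 13!)
= 87178291200/(1 × 6227020800)
= 14

C(14,1) = 14


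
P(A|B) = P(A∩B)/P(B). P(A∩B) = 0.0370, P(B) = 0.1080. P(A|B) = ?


P(A|B) = 0.0370/0.1080 = 0.3426

P(A|B) = 0.3426


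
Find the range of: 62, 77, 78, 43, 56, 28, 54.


Max = 78, Min = 28
Range = 78 - 28 = 50

Range = 50


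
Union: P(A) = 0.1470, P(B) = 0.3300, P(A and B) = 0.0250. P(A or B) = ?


P(A∪B) = 0.1470 + 0.3300 - 0.0250
= 0.4770 - 0.0250
= 0.4520

P(A∪B) = 0.4520


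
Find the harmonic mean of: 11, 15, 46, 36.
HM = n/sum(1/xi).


Sum of reciprocals = 1/11 + 1/15 + 1/46 + 1/36 = 0.207093
HM = 4/0.207093 = 19.3150

HM = 19.3150


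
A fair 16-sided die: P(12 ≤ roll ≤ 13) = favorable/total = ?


Favorable outcomes (12 ≤ roll ≤ 13): 2
Total outcomes = 16
P = 2/16 = 0.1250

P = 0.1250


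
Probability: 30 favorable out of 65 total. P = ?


P = 30/65 = 0.4615

P = 0.4615


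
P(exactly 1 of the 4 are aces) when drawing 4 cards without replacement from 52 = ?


Hypergeometric: P(X=1) = C(4,1)·C(48,3) / C(52,4)
= 4 × 17296 / 270725
= 69184/270725 = 0.2556

P = 0.2556


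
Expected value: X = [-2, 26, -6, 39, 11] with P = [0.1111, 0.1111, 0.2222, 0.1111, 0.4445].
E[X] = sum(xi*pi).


E[X] = -2*0.1111 + 26*0.1111 - 6*0.2222 + 39*0.1111 + 11*0.4445
= -0.2222 + 2.8886 - 1.3332 + 4.3329 + 4.8895
= 10.5556

E[X] = 10.5556


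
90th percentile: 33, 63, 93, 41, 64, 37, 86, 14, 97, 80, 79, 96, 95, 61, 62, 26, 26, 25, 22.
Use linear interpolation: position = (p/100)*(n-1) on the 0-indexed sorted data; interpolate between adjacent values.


Sorted: 14, 22, 25, 26, 26, 33, 37, 41, 61, 62, 63, 64, 79, 80, 86, 93, 95, 96, 97
n = 19
Index = 90/100 * 18 = 16.2000
Lower = data[16] = 95, Upper = data[17] = 96
P90 = 95 + 0.2000*(1) = 95.2000

P90 = 95.2000


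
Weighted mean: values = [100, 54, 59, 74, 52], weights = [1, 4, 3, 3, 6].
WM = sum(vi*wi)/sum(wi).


Numerator = 100*1 + 54*4 + 59*3 + 74*3 + 52*6 = 1027
Denominator = 1 + 4 + 3 + 3 + 6 = 17
WM = 1027/17 = 60.4118

WM = 60.4118


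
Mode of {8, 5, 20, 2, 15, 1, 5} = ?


Frequencies: 1:1, 2:1, 5:2, 8:1, 15:1, 20:1
Max frequency = 2
Mode = 5

Mode = 5


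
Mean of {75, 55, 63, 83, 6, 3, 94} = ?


Sum = 75 + 55 + 63 + 83 + 6 + 3 + 94 = 379
n = 7
Mean = 379/7 = 54.1429

Mean = 54.1429


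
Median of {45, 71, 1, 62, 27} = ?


Sorted: 1, 27, 45, 62, 71
n = 5 (odd)
Middle value = 45

Median = 45


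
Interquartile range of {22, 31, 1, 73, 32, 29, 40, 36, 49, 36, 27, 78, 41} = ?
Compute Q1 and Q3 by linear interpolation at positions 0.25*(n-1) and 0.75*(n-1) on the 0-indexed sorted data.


Sorted: 1, 22, 27, 29, 31, 32, 36, 36, 40, 41, 49, 73, 78
Q1 (25th %ile) = 29.0000
Q3 (75th %ile) = 41.0000
IQR = 41.0000 - 29.0000 = 12.0000

IQR = 12.0000


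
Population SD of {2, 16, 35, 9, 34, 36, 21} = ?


Mean = 21.8571
Variance = 159.2653
SD = sqrt(159.2653) = 12.6200

SD = 12.6200


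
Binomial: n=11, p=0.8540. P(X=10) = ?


C(11,10) = 11
p^10 = 0.206338
(1-p)^1 = 0.146000
P = 11 * 0.206338 * 0.146000 = 0.3314

P(X=10) = 0.3314


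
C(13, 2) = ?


C(13,2) = 13!/(2! × 11!)
= 6227020800/(2 × 39916800)
= 78

C(13,2) = 78


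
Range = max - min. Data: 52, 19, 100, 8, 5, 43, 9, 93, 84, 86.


Max = 100, Min = 5
Range = 100 - 5 = 95

Range = 95


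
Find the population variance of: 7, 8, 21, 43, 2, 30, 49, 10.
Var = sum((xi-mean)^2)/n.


Mean = 21.2500
Squared deviations: 203.0625, 175.5625, 0.0625, 473.0625, 370.5625, 76.5625, 770.0625, 126.5625
Sum = 2195.5000
Variance = 2195.5000/8 = 274.4375

Variance = 274.4375


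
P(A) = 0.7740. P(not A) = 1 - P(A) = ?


P(not A) = 1 - 0.7740 = 0.2260

P(not A) = 0.2260


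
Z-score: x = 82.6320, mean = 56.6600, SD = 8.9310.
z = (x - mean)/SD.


z = (82.6320 - 56.6600)/8.9310
= 25.9720/8.9310
= 2.9081

z = 2.9081


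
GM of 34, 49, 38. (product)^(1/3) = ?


Product = 34 × 49 × 38 = 63308
GM = 63308^(1/3) = 39.8553

GM = 39.8553


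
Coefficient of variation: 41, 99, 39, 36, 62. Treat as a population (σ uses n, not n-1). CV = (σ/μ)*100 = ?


Mean = 55.4000
SD = 23.6525
CV = (23.6525/55.4000)*100 = 42.6940%

CV = 42.6940%


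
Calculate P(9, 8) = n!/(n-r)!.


P(9,8) = 9!/1!
= 362880/1
= 362880

P(9,8) = 362880


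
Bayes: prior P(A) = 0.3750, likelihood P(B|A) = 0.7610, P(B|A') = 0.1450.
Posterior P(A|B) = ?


P(B) = P(B|A)*P(A) + P(B|A')*P(A')
= 0.7610*0.3750 + 0.1450*0.6250
= 0.285375 + 0.090625 = 0.376000
P(A|B) = 0.285375/0.376000 = 0.7590

P(A|B) = 0.7590


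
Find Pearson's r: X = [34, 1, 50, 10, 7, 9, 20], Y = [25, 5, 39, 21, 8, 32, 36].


Mean X = 18.7143, Mean Y = 23.7143
SD X = 16.192717, SD Y = 12.302314
Cov = 138.918367
r = 138.918367/(16.192717*12.302314) = 0.6974

r = 0.6974
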